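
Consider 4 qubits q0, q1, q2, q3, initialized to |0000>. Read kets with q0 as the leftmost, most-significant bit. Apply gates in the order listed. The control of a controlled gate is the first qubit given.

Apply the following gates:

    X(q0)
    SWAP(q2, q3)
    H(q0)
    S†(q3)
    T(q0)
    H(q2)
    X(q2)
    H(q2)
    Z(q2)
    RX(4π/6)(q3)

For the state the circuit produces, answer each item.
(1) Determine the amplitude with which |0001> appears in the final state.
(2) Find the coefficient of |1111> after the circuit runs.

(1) The amplitude on |0001> is -sqrt(6)*I/4. Key observation: the block from step 6 through step 9 cancels to the identity and can be dropped.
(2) |1111> carries amplitude 0 in the final state.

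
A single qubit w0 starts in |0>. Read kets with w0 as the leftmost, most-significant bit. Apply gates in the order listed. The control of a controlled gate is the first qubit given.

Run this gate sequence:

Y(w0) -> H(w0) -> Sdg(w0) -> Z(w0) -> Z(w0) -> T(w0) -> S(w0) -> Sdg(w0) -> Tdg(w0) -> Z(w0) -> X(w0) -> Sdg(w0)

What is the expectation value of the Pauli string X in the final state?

The expectation value of X is 1.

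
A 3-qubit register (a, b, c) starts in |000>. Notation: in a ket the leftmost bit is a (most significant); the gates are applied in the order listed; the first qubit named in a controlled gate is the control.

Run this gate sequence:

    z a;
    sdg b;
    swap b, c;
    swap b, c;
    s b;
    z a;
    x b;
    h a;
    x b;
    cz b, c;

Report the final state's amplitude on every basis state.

The final amplitudes are sqrt(2)/2 on |000>, sqrt(2)/2 on |100>, and 0 on every other basis state. Key observation: gates 1-6 undo each other exactly, leaving only the rest of the circuit to track.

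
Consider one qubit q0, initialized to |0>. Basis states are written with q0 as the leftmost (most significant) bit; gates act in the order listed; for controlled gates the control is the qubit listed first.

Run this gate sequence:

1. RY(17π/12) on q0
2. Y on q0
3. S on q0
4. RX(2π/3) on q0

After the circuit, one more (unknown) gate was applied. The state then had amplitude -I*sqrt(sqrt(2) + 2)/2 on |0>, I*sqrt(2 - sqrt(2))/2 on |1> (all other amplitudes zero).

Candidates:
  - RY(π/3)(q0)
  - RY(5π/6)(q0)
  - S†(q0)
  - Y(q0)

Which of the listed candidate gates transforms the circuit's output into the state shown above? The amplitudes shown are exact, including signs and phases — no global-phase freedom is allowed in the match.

The unique candidate consistent with the amplitudes is S†(q0).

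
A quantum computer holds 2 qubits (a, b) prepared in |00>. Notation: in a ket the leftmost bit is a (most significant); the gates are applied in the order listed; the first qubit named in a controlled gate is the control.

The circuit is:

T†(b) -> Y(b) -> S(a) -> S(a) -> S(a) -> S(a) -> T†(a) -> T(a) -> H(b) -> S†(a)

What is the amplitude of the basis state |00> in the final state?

The final state's coefficient on |00> equals sqrt(2)*I/2. Key observation: gates 3-6 undo each other exactly, leaving only the rest of the circuit to track.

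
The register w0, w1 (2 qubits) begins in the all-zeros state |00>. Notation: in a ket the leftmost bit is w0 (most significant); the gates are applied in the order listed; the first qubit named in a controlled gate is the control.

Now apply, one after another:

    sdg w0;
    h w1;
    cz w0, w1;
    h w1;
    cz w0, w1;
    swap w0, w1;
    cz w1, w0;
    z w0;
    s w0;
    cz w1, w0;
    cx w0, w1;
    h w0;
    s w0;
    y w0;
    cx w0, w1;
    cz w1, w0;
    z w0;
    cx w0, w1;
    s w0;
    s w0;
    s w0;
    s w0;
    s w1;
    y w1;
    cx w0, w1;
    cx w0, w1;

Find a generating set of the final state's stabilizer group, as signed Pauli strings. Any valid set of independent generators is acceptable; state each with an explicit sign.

One valid set of independent stabilizer generators is +YI, -IZ (any independent generating set of the same group is equally correct). Key observation: gates 19-22 undo each other exactly, leaving only the rest of the circuit to track.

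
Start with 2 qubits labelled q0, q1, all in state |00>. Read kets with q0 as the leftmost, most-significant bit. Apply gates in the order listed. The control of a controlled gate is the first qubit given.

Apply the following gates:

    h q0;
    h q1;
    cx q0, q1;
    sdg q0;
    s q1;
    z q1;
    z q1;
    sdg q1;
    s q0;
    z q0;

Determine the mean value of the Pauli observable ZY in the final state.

The expectation value of ZY is 0.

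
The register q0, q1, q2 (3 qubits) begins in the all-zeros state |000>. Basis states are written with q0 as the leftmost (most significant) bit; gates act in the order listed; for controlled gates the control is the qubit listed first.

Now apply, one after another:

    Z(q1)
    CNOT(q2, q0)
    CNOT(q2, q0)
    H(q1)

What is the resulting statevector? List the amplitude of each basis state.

After the circuit, the state carries amplitude sqrt(2)/2 on |000>, sqrt(2)/2 on |010>, and 0 on every other basis state. Key observation: steps 2-3 multiply out to the identity, so the circuit reduces to the remaining gates.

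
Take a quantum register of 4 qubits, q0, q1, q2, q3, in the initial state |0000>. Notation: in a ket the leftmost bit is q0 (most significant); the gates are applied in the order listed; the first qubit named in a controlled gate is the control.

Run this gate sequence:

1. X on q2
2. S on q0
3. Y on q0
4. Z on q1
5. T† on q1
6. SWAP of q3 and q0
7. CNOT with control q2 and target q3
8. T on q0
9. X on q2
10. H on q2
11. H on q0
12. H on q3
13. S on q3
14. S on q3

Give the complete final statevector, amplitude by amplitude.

After the circuit, the state carries amplitude sqrt(2)*I/4 on |0000>, -sqrt(2)*I/4 on |0001>, sqrt(2)*I/4 on |0010>, -sqrt(2)*I/4 on |0011>, 0 on |0100>, 0 on |0101>, 0 on |0110>, 0 on |0111>, sqrt(2)*I/4 on |1000>, -sqrt(2)*I/4 on |1001>, sqrt(2)*I/4 on |1010>, -sqrt(2)*I/4 on |1011>, 0 on |1100>, 0 on |1101>, 0 on |1110>, 0 on |1111>.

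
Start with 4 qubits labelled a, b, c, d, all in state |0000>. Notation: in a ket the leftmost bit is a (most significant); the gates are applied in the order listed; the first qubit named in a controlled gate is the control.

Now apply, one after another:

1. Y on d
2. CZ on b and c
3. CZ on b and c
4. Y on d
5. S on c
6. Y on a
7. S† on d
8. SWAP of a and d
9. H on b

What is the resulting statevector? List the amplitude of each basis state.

After the circuit, the state carries amplitude sqrt(2)*I/2 on |0001>, sqrt(2)*I/2 on |0101>, and 0 on every other basis state. Key observation: steps 1-4 multiply out to the identity, so the circuit reduces to the remaining gates.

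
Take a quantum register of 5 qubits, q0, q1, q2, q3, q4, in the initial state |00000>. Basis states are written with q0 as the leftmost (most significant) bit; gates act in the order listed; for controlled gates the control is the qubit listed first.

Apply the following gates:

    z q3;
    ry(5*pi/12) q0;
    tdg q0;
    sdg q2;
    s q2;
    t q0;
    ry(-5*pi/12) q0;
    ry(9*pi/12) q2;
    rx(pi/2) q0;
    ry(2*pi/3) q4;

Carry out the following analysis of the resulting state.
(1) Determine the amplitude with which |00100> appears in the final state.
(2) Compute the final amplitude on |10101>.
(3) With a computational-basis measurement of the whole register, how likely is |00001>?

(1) |00100> carries amplitude sqrt(2*sqrt(2) + 4)/8 in the final state. Key observation: steps 2-7 multiply out to the identity, so the circuit reduces to the remaining gates.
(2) |10101> carries amplitude -I*sqrt(6*sqrt(2) + 12)/8 in the final state.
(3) A full measurement returns |00001> with probability 3/16 - 3*sqrt(2)/32.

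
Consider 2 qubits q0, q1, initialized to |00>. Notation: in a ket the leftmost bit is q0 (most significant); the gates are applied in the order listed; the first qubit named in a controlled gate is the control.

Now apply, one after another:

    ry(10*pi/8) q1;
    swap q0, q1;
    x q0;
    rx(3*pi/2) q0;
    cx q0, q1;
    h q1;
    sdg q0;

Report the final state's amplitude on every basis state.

After the circuit, the state carries amplitude -sqrt(sqrt(2) + 2)/4 + I*sqrt(2 - sqrt(2))/4 on |00>, -sqrt(sqrt(2) + 2)/4 + I*sqrt(2 - sqrt(2))/4 on |01>, -sqrt(sqrt(2) + 2)/4 - I*sqrt(2 - sqrt(2))/4 on |10>, sqrt(sqrt(2) + 2)/4 + I*sqrt(2 - sqrt(2))/4 on |11>.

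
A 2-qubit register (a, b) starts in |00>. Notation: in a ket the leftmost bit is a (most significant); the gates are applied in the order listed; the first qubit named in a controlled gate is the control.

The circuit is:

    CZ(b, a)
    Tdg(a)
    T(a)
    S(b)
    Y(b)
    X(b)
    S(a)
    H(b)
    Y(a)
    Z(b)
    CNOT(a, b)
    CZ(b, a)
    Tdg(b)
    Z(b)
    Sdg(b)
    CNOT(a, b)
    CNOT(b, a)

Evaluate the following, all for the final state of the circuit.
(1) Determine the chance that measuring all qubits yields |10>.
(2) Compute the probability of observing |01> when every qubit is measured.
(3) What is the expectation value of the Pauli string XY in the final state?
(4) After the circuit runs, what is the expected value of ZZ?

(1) Outcome |10> occurs with probability 1/2.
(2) Outcome |01> occurs with probability 1/2.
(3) In the final state, XY has expectation -sqrt(2)/2.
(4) The observable ZZ averages to -1.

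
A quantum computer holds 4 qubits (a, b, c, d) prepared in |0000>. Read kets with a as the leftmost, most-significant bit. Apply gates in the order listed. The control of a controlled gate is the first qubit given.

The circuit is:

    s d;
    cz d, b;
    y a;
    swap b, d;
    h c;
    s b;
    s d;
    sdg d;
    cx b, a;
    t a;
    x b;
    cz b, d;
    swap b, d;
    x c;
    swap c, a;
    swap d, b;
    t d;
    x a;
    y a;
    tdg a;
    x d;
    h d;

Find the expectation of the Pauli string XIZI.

The observable XIZI averages to sqrt(2)/2. Key observation: steps 7-8 multiply out to the identity, so the circuit reduces to the remaining gates.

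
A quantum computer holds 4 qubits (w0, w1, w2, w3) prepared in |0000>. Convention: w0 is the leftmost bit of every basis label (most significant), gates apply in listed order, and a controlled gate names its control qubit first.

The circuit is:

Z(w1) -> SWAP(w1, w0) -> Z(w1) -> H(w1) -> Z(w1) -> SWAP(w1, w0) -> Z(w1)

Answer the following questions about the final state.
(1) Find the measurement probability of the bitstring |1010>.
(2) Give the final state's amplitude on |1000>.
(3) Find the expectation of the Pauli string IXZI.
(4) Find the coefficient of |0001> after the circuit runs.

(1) A full measurement returns |1010> with probability 0.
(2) The amplitude on |1000> is -sqrt(2)/2.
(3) The expectation value of IXZI is 0.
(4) The amplitude on |0001> is 0.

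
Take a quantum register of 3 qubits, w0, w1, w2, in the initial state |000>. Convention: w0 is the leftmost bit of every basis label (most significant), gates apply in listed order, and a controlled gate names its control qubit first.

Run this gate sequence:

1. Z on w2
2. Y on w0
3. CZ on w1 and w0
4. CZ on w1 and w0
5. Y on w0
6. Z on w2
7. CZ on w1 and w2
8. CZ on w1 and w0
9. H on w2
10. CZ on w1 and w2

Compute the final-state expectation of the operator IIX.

The observable IIX averages to 1.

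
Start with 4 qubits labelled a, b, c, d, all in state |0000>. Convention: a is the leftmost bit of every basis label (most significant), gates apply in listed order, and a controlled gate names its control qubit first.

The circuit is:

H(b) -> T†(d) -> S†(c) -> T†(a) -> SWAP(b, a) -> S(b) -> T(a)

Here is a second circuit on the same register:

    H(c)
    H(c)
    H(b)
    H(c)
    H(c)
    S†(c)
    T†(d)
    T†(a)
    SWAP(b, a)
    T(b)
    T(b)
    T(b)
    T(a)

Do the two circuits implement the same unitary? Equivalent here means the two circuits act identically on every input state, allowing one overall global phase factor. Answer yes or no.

No: there is an input state on which the two circuits produce genuinely different outputs (not merely differing by a phase).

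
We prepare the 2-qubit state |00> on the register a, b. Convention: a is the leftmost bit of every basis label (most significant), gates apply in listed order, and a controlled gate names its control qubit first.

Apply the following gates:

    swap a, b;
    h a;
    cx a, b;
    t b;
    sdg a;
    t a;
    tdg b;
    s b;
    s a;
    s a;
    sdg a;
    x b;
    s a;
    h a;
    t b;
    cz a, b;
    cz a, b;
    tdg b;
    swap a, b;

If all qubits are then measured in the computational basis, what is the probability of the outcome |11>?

The probability of measuring |11> is 1/4. Key observation: gates 15-18 undo each other exactly, leaving only the rest of the circuit to track.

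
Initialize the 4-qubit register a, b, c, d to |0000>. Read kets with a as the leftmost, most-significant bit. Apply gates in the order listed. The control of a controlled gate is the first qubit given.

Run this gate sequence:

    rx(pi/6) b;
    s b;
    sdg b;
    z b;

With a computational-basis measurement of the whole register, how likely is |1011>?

A full measurement returns |1011> with probability 0. Key observation: the block from step 2 through step 3 cancels to the identity and can be dropped.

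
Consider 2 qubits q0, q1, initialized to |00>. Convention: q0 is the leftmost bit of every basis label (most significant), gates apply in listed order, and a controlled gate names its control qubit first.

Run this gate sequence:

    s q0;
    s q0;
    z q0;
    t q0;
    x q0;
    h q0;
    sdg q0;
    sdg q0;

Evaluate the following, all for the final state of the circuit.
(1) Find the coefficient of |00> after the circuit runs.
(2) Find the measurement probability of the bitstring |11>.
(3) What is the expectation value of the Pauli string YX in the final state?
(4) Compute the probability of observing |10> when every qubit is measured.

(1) |00> carries amplitude sqrt(2)/2 in the final state.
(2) Outcome |11> occurs with probability 0.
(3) The observable YX averages to 0.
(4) A full measurement returns |10> with probability 1/2.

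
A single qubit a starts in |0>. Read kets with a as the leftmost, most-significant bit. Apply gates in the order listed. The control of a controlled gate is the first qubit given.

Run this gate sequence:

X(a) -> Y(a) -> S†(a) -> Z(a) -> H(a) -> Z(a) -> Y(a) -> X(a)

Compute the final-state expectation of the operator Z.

The expectation value of Z is 0.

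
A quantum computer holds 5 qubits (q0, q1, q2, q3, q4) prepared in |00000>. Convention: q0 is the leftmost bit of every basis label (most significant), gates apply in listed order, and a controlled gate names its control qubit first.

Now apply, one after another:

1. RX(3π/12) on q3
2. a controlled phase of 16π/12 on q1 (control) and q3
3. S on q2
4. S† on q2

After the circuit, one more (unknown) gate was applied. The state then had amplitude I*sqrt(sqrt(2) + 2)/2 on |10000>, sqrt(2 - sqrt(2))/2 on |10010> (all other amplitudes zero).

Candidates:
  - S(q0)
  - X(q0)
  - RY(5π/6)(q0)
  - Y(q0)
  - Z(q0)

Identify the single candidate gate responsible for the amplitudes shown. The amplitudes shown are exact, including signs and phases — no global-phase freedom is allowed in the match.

It was Y(q0) that produced the state shown. Key observation: gates 3-4 undo each other exactly, leaving only the rest of the circuit to track.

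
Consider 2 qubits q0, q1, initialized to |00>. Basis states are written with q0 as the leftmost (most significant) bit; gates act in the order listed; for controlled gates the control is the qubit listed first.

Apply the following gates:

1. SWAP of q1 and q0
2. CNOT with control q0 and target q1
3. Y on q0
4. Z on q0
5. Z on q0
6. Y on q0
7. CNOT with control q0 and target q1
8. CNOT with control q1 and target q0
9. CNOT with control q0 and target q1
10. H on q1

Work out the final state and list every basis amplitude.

The final amplitudes are sqrt(2)/2 on |00>, sqrt(2)/2 on |01>, 0 on |10>, 0 on |11>. Key observation: steps 2-7 multiply out to the identity, so the circuit reduces to the remaining gates.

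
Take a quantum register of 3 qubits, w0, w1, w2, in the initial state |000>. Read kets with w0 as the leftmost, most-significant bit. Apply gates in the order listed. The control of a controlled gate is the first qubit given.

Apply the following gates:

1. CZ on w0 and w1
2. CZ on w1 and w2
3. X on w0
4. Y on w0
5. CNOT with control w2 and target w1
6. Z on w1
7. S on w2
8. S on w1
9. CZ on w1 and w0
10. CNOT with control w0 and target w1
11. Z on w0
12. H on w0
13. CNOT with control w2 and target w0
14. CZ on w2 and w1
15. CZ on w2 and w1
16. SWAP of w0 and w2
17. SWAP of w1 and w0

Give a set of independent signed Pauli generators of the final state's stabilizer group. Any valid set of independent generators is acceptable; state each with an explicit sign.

One valid set of independent stabilizer generators is +IIX, +ZII, +IZI (any independent generating set of the same group is equally correct).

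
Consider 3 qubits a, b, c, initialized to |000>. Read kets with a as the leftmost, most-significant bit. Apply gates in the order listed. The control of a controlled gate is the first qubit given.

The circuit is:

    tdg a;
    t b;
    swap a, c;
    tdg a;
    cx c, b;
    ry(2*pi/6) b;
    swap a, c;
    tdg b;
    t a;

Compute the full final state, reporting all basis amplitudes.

The resulting statevector has amplitude sqrt(3)/2 on |000>, -exp(3*I*pi/4)/2 on |010>, and 0 on every other basis state.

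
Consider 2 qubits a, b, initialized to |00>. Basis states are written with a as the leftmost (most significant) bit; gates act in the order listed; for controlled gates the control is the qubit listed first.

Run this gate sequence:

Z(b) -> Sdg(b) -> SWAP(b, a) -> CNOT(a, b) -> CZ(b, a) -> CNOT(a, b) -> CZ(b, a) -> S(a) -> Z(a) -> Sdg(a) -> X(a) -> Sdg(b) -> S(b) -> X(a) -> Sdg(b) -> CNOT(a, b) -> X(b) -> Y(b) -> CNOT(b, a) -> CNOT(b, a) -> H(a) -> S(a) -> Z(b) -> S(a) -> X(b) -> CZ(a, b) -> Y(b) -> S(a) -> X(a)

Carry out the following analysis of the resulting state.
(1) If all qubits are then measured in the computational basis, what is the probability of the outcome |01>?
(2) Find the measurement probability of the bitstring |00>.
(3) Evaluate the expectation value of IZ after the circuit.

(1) The probability of measuring |01> is 0. Key observation: gates 11-14 undo each other exactly, leaving only the rest of the circuit to track.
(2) Outcome |00> occurs with probability 1/2.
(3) In the final state, IZ has expectation 1.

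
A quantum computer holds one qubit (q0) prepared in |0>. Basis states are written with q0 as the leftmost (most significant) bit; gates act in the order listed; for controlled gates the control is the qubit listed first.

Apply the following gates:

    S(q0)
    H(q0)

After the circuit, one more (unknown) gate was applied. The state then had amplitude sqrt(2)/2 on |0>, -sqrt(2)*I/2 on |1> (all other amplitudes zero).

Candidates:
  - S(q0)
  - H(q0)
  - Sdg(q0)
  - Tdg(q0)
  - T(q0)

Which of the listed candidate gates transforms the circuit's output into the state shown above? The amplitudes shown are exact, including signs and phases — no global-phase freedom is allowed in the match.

The unique candidate consistent with the amplitudes is Sdg(q0).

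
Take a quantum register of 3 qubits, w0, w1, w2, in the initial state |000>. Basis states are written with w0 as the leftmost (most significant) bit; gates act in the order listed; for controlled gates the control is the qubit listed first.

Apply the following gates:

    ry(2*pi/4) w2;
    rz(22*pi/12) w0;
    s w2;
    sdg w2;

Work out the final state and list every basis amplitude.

The final amplitudes are -sqrt(2)*exp(I*pi/12)/2 on |000>, -sqrt(2)*exp(I*pi/12)/2 on |001>, and 0 on every other basis state. Key observation: the block from step 3 through step 4 cancels to the identity and can be dropped.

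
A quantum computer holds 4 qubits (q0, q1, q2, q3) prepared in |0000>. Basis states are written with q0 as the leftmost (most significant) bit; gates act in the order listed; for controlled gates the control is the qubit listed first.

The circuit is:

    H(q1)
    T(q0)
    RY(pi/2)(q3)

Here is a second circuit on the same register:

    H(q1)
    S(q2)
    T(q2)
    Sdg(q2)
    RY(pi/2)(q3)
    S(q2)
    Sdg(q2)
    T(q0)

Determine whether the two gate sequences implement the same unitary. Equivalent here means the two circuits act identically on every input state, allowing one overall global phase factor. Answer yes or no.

No — the two circuits implement different unitaries, even allowing a global phase.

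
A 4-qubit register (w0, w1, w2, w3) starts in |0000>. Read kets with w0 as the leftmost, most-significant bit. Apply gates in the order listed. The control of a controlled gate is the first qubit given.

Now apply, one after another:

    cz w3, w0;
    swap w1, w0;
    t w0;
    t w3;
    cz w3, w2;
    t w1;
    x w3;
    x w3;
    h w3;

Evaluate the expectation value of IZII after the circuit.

The expectation value of IZII is 1.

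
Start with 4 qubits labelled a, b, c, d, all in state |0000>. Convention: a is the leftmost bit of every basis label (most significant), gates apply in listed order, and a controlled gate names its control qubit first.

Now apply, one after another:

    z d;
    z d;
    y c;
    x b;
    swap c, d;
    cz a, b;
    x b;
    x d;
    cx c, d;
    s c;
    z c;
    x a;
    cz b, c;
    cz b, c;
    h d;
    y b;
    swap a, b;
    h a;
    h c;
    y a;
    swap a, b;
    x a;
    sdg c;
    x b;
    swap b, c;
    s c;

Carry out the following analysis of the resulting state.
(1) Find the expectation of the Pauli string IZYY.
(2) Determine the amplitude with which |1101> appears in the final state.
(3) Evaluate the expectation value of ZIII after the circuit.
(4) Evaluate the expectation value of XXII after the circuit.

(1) The observable IZYY averages to 0. Key observation: gates 13-14 undo each other exactly, leaving only the rest of the circuit to track.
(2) |1101> carries amplitude 0 in the final state.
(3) The expectation value of ZIII is 1.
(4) The expectation value of XXII is 0.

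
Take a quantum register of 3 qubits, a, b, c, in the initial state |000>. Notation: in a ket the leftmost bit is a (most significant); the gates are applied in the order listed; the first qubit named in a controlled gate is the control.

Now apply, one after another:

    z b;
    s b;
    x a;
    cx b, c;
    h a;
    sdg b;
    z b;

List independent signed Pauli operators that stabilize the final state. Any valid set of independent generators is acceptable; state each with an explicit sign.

The stabilizer group can be generated by -XII, +IZI, +IIZ, among other valid generating sets.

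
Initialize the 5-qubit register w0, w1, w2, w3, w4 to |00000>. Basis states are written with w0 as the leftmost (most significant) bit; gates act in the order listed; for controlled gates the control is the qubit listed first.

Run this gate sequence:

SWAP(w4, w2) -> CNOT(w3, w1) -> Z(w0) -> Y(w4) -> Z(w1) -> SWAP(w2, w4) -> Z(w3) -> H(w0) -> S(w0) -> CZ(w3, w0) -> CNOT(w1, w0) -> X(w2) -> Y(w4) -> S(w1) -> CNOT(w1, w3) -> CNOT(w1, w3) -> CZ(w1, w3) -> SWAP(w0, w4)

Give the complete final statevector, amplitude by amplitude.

The resulting statevector has amplitude -sqrt(2)/2 on |10000>, -sqrt(2)*I/2 on |10001>, and 0 on every other basis state.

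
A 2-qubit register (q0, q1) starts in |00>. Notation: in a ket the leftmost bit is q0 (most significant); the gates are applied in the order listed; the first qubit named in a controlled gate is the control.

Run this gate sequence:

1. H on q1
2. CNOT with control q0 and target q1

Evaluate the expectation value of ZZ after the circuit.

In the final state, ZZ has expectation 0.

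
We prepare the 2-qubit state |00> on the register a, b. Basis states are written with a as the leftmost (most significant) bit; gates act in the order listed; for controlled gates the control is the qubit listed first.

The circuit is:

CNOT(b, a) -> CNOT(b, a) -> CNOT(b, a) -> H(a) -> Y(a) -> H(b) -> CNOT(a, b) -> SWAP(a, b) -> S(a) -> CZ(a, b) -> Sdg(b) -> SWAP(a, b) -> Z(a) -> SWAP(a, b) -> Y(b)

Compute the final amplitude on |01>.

The amplitude on |01> is 1/2.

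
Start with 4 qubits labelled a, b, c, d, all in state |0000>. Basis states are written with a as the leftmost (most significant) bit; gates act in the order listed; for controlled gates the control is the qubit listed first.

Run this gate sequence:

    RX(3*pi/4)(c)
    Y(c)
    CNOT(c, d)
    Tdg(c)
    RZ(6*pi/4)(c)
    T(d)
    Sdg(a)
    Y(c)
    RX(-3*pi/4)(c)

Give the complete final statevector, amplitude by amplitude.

The final amplitudes are (-2 - sqrt(2))*exp(I*pi/4)/4 on |0000>, (2 - sqrt(2))*exp(3*I*pi/4)/4 on |0001>, sqrt(2)*exp(3*I*pi/4)/4 on |0010>, -sqrt(2)*exp(I*pi/4)/4 on |0011>, and 0 on every other basis state.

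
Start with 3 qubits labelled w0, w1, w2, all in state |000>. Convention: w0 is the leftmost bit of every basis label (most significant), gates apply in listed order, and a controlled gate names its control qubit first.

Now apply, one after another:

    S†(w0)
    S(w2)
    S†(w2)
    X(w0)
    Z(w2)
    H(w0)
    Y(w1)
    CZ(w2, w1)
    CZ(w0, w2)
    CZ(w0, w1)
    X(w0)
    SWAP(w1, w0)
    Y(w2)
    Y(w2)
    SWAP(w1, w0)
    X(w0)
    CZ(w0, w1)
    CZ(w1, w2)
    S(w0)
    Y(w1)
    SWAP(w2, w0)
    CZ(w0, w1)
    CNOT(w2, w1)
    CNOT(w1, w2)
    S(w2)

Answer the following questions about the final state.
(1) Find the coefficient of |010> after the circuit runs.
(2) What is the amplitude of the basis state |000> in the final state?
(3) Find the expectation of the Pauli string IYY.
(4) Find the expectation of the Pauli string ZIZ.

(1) |010> carries amplitude -sqrt(2)*I/2 in the final state. Key observation: gates 10-17 undo each other exactly, leaving only the rest of the circuit to track.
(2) The final state's coefficient on |000> equals sqrt(2)/2.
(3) The expectation value of IYY is 0.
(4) The expectation value of ZIZ is 1.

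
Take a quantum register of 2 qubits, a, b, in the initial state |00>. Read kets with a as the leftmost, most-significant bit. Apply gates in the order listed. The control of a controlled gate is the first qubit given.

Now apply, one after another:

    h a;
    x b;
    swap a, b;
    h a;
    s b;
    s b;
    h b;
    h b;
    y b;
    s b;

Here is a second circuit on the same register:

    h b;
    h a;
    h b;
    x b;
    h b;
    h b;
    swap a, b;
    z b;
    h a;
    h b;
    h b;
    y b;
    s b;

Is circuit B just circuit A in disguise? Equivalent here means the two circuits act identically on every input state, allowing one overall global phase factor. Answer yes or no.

Yes, they are equivalent — the unitaries differ by at most a global phase.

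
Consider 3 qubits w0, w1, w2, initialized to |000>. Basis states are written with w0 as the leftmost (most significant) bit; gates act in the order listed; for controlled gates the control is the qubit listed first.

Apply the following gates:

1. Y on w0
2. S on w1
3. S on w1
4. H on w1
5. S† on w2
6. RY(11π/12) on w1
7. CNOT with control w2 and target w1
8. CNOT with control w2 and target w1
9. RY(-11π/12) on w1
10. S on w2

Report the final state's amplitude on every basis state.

The resulting statevector has amplitude sqrt(2)*I/2 on |100>, sqrt(2)*I/2 on |110>, and 0 on every other basis state. Key observation: the block from step 5 through step 10 cancels to the identity and can be dropped.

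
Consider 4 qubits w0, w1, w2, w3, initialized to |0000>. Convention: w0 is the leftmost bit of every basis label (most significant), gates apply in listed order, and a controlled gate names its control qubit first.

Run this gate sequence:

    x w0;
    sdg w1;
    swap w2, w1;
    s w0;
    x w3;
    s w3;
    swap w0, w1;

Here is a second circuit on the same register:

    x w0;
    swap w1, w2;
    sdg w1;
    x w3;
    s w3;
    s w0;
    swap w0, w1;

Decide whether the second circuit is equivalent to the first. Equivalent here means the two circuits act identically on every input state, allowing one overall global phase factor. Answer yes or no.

No — the two circuits implement different unitaries, even allowing a global phase.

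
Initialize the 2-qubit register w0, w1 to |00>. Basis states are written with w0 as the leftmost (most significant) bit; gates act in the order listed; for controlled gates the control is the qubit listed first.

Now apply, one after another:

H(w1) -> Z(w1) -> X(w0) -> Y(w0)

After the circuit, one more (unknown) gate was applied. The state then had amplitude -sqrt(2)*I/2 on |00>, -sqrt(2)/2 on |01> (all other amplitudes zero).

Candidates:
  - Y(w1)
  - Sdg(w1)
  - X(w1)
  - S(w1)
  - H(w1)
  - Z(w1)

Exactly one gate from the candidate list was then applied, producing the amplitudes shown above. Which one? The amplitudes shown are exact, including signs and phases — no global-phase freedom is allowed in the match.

The applied gate was S(w1).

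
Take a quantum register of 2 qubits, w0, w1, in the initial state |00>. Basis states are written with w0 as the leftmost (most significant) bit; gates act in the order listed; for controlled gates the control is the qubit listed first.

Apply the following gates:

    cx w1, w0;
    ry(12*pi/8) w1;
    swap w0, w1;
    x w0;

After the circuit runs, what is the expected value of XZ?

The observable XZ averages to -1.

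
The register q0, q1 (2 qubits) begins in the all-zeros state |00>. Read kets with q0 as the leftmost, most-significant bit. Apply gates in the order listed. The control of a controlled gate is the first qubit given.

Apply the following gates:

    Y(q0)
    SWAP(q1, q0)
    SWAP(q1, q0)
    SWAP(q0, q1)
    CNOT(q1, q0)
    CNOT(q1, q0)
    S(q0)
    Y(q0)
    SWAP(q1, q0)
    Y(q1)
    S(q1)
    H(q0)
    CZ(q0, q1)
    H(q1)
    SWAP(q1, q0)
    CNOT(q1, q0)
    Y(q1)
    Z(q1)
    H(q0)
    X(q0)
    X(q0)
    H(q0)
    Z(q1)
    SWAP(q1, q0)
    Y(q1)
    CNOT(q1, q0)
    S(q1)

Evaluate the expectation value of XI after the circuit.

The observable XI averages to 1.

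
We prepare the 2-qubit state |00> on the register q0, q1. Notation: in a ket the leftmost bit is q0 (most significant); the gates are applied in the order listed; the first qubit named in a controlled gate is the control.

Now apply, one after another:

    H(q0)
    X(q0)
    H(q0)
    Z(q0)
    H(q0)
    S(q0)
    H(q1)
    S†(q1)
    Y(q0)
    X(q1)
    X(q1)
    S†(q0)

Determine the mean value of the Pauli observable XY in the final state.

The expectation value of XY is -1. Key observation: steps 1-4 multiply out to the identity, so the circuit reduces to the remaining gates.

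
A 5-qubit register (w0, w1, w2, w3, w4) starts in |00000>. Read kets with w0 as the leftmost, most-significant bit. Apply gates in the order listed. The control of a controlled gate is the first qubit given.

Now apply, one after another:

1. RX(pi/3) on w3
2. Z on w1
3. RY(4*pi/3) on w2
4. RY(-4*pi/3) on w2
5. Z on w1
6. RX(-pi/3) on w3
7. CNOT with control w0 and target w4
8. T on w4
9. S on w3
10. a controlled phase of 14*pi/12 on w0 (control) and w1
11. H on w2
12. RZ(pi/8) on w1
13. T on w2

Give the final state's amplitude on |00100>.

|00100> carries amplitude sqrt(2)*exp(3*I*pi/16)/2 in the final state. Key observation: gates 1-6 undo each other exactly, leaving only the rest of the circuit to track.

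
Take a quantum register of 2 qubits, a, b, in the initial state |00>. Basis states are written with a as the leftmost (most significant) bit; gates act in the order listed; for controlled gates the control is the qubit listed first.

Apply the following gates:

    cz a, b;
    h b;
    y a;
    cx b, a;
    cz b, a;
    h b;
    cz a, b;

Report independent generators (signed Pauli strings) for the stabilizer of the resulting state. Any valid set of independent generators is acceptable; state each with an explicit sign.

The final state is stabilized by the group generated by +XI, -IX; other independent generating sets are equally valid.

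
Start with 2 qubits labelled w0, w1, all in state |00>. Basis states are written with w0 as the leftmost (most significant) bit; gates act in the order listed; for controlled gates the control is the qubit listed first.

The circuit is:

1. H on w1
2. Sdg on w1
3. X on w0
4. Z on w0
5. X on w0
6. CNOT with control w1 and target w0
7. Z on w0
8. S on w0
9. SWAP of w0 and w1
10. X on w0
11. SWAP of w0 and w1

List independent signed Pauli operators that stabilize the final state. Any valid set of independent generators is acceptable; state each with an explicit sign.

The stabilizer group can be generated by -XX, -ZZ, among other valid generating sets.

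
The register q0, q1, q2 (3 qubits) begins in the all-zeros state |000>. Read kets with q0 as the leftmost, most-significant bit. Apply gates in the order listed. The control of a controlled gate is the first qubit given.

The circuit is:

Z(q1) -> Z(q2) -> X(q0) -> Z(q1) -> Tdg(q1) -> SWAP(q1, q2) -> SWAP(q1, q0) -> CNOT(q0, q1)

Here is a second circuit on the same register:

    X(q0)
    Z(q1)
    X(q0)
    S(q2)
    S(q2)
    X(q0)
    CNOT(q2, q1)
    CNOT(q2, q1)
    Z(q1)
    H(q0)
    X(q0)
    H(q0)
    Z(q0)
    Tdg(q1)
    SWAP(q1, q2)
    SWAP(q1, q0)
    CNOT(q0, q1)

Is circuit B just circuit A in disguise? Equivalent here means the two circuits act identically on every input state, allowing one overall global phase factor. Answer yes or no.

Yes — the two circuits implement the same unitary up to a global phase.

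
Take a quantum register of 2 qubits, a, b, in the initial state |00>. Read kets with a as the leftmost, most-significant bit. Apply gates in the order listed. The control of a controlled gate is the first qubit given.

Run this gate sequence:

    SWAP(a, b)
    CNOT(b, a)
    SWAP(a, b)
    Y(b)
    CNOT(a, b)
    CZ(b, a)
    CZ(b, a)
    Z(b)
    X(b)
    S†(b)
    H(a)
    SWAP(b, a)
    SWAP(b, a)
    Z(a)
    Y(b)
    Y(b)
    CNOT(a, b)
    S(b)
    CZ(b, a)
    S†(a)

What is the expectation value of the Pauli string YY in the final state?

The expectation value of YY is -1.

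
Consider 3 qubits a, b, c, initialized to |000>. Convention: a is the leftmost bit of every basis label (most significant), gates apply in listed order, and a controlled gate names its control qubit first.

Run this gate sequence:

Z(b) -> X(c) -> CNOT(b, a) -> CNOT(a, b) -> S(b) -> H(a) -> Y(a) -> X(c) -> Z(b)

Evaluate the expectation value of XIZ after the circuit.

The expectation value of XIZ is -1.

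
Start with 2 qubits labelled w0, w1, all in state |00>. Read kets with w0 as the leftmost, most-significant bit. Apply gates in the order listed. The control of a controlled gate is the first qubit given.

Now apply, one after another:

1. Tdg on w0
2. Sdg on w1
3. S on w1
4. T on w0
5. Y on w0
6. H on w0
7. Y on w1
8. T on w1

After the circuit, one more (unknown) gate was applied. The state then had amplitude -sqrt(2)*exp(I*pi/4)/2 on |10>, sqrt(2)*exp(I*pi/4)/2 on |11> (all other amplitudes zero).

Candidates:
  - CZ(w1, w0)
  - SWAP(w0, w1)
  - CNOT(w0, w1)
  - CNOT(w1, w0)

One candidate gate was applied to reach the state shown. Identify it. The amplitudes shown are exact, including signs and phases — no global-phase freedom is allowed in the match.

It was SWAP(w0, w1) that produced the state shown. Key observation: gates 1-4 undo each other exactly, leaving only the rest of the circuit to track.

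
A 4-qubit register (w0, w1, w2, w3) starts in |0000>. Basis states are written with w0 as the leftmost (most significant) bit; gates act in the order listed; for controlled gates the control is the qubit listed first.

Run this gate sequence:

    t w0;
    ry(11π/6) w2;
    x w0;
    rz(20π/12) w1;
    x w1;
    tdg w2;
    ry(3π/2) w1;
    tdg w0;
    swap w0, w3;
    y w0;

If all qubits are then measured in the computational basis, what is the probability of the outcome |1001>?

Outcome |1001> occurs with probability sqrt(3)/8 + 1/4.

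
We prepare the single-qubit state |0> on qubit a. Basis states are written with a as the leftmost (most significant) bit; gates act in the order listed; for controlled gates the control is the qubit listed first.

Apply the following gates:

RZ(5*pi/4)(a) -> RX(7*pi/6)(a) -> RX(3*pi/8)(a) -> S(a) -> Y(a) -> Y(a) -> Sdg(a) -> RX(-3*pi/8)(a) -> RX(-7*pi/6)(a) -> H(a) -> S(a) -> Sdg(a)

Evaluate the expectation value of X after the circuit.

The observable X averages to 1. Key observation: steps 2-9 multiply out to the identity, so the circuit reduces to the remaining gates.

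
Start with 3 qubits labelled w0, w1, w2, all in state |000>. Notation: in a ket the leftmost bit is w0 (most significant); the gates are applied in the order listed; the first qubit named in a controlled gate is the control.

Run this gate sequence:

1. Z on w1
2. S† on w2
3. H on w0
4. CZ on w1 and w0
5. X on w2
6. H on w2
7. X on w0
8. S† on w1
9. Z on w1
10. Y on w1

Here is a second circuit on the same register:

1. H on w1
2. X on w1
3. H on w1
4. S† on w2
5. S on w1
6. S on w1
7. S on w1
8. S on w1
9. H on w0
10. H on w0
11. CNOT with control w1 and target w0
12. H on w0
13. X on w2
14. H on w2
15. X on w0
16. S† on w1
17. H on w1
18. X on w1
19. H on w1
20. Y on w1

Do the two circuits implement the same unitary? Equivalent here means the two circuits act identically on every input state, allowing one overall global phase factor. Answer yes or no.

Yes, they are equivalent — the unitaries differ by at most a global phase.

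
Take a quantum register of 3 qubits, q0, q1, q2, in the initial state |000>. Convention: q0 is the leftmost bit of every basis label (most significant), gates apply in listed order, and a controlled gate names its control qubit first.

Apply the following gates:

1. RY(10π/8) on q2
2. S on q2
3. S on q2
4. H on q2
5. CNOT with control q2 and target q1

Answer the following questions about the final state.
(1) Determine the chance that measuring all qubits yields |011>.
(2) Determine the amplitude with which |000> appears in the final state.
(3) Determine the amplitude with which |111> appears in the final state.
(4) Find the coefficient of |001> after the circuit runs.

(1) The probability of measuring |011> is 1/2 - sqrt(2)/4.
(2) The final state's coefficient on |000> equals sqrt(2)*(-sqrt(sqrt(2) + 2) - sqrt(2 - sqrt(2)))/4.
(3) The final state's coefficient on |111> equals 0.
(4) The amplitude on |001> is 0.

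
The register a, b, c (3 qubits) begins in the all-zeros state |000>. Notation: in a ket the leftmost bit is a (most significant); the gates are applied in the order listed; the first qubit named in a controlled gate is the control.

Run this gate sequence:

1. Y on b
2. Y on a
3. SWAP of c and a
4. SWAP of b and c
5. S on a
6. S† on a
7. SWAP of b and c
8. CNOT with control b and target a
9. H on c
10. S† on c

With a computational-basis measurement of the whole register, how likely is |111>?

A full measurement returns |111> with probability 1/2.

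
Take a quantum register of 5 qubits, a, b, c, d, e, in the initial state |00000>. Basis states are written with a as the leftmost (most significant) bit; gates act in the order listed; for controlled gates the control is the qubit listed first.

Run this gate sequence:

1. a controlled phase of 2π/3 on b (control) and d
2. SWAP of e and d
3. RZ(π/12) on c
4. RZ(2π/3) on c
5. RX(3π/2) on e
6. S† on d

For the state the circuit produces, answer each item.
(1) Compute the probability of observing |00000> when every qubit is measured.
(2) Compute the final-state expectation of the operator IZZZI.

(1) Outcome |00000> occurs with probability 1/2.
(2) The expectation value of IZZZI is 1.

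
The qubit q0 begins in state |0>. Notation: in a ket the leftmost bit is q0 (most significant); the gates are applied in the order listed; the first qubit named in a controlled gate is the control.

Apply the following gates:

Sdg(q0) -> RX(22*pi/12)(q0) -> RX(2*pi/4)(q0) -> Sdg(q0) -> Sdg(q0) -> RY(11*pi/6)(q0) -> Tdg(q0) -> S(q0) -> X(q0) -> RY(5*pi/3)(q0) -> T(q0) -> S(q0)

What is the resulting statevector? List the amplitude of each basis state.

The final amplitudes are (-3*sqrt(2) - sqrt(6) - 3*sqrt(6)*I + 3*sqrt(2)*I - (-3*sqrt(2) - sqrt(6) - sqrt(6)*I + sqrt(2)*I)*exp(I*pi/4))*exp(3*I*pi/4)/16 on |0>, -3*sqrt(6)*exp(3*I*pi/4)/16 - 3*sqrt(2)*exp(3*I*pi/4)/16 - sqrt(6)*(1 + I)/16 - sqrt(6)*exp(I*pi/4)/16 + sqrt(2)*(3 - I)/16 + 3*sqrt(2)*exp(I*pi/4)/16 on |1>.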